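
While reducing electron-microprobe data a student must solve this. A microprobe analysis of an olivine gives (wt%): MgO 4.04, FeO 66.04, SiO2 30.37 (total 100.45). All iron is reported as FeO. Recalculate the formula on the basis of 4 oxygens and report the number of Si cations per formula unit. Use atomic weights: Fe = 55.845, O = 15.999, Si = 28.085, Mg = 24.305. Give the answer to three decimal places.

0.996 Si apfu

MgO: 4.04/40.304 = 0.10024 mol → 0.10024 mol Mg, 0.10024 mol O.
FeO: 66.04/71.844 = 0.91921 mol → 0.91921 mol Fe, 0.91921 mol O.
SiO2: 30.37/60.083 = 0.50547 mol → 0.50547 mol Si, 1.01094 mol O.
Total oxygen = 2.03039 mol. Normalization factor = 4/2.03039 = 1.97006.
Si per 4 O = 0.50547 × 1.97006 = 0.996.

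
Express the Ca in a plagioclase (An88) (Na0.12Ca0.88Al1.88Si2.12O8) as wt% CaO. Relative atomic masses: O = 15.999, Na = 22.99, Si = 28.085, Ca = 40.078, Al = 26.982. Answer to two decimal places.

M(Na0.12Ca0.88Al1.88Si2.12O8) = 276.286 g/mol; M(CaO) = 56.077 g/mol.
Moles CaO per formula unit = 0.88 Ca ÷ 1 = 0.8800.
CaO fraction = (0.8800 × 56.077) / 276.286 = 49.348/276.286 = 0.1786.

17.86 wt%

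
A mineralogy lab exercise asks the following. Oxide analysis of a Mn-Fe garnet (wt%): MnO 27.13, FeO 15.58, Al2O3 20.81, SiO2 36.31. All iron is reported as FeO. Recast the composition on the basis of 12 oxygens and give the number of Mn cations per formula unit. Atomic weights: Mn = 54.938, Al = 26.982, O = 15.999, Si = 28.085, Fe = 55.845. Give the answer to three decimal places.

MnO: 27.13/70.937 = 0.38245 mol → 0.38245 mol Mn, 0.38245 mol O.
FeO: 15.58/71.844 = 0.21686 mol → 0.21686 mol Fe, 0.21686 mol O.
Al2O3: 20.81/101.961 = 0.20410 mol → 0.40820 mol Al, 0.61230 mol O.
SiO2: 36.31/60.083 = 0.60433 mol → 0.60433 mol Si, 1.20866 mol O.
Total oxygen = 2.42027 mol. Normalization factor = 12/2.42027 = 4.95812.
Mn per 12 O = 0.38245 × 4.95812 = 1.896.

1.896 Mn apfu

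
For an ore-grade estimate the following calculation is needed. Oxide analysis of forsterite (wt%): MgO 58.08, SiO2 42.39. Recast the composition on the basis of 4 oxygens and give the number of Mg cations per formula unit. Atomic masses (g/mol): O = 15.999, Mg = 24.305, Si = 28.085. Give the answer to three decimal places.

2.021 Mg apfu

MgO: 58.08/40.304 = 1.44105 mol → 1.44105 mol Mg, 1.44105 mol O.
SiO2: 42.39/60.083 = 0.70552 mol → 0.70552 mol Si, 1.41104 mol O.
Total oxygen = 2.85209 mol. Normalization factor = 4/2.85209 = 1.40248.
Mg per 4 O = 1.44105 × 1.40248 = 2.021.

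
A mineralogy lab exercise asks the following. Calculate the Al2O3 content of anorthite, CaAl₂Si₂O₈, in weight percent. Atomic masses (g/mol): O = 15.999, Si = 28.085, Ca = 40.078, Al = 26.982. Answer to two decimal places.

36.65 wt%

M(CaAl₂Si₂O₈) = 278.204 g/mol; M(Al2O3) = 101.961 g/mol.
Moles Al2O3 per formula unit = 2 Al ÷ 2 = 1.0000.
Al2O3 fraction = (1.0000 × 101.961) / 278.204 = 101.961/278.204 = 0.3665.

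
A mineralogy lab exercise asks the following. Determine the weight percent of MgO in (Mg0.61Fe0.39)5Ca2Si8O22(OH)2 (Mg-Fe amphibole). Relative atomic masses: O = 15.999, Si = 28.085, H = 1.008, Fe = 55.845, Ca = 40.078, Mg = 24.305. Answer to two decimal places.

14.07 wt%

M((Mg0.61Fe0.39)5Ca2Si8O22(OH)2) = 873.856 g/mol; M(MgO) = 40.304 g/mol.
Moles MgO per formula unit = 3.05 Mg ÷ 1 = 3.0500.
MgO fraction = (3.0500 × 40.304) / 873.856 = 122.927/873.856 = 0.1407.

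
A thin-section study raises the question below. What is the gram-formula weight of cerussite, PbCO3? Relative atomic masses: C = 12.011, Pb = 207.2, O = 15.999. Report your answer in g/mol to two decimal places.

M = 1*207.2 + 1*12.011 + 3*15.999

267.21 g/mol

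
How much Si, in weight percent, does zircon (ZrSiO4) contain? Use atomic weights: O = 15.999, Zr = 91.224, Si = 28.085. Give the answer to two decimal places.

Formula mass = 1×91.224 + 1×28.085 + 4×15.999 = 183.305 g/mol, of which 28.085 g is Si.
So Si makes up 28.085/183.305 = 0.1532 of the mass, i.e. 15.32%.

15.32 weight percent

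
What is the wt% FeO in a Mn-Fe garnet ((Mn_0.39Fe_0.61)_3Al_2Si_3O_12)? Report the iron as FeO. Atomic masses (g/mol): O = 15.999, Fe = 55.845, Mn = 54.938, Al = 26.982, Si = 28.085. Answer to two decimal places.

26.47 wt%

Formula mass = 496.681 g/mol.
1.83 Fe → 1.8300 mol FeO per formula unit; M(FeO) = 71.844, so FeO mass = 131.475 g.
131.475/496.681 × 100 = 26.47 wt%.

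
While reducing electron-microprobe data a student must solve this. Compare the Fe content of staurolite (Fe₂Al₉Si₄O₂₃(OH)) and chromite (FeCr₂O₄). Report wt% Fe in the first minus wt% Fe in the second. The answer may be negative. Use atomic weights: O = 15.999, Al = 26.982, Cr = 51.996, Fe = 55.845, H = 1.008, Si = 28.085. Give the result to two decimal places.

Fe in Fe₂Al₉Si₄O₂₃(OH): molar mass 851.852 g/mol; 2×55.845 = 111.690 g → 13.11 wt%.
Fe in FeCr₂O₄: molar mass 223.833 g/mol; 1×55.845 = 55.845 g → 24.95 wt%.
Difference = 13.11 − 24.95 = -11.84 percentage points.

-11.84 percentage points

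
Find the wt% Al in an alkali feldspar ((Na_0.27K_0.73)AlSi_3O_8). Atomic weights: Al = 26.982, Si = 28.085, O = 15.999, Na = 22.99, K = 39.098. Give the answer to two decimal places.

Formula mass = 0.27·22.99 + 0.73·39.098 + 1·26.982 + 3·28.085 + 8·15.999 = 273.978 g/mol, of which 26.982 g is Al.
So Al makes up 26.982/273.978 = 0.0985 of the mass, i.e. 9.85%.

9.85 mass %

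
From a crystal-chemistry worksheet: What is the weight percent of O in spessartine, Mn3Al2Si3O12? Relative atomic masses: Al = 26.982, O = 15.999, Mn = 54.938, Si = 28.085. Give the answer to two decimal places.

38.78 weight percent

M(Mn3Al2Si3O12) = 495.021 g/mol.
O contributes 12 × 15.999 = 191.988 g per mole.
191.988/495.021 = 0.3878 → 38.78%.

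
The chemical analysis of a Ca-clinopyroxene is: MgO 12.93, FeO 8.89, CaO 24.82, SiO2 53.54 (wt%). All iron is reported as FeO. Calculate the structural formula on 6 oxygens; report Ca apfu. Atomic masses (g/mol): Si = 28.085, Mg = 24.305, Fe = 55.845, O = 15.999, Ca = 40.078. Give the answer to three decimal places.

12.93 wt% MgO ÷ 40.304 g/mol = 0.32081 mol, giving 0.32081 Mg and 0.32081 O.
8.89 wt% FeO ÷ 71.844 g/mol = 0.12374 mol, giving 0.12374 Fe and 0.12374 O.
24.82 wt% CaO ÷ 56.077 g/mol = 0.44261 mol, giving 0.44261 Ca and 0.44261 O.
53.54 wt% SiO2 ÷ 60.083 g/mol = 0.89110 mol, giving 0.89110 Si and 1.78220 O.
Oxygen sums to 2.66936; scaling by 6/2.66936 = 2.24773 puts the formula on 6 O.
Ca: 0.44261 × 2.24773 = 0.995 atoms per formula unit.

0.995 Ca apfu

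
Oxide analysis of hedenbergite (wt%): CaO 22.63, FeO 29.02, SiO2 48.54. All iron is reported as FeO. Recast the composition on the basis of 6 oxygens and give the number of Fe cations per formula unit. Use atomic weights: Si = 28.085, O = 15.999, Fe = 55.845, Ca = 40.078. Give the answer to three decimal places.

1.000 Fe apfu

CaO (M=56.077): mol = 0.40355; Ca = 0.40355, O = 0.40355.
FeO (M=71.844): mol = 0.40393; Fe = 0.40393, O = 0.40393.
SiO2 (M=60.083): mol = 0.80788; Si = 0.80788, O = 1.61576.
ΣO = 2.42324; factor = 6/ΣO = 2.47602.
Fe apfu = 0.40393 × 2.47602 = 1.000.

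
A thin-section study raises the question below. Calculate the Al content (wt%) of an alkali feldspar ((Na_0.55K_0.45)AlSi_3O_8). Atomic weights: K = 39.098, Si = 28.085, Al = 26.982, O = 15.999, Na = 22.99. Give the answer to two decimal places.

10.01 wt%

Formula mass = 0.55*22.99 + 0.45*39.098 + 1*26.982 + 3*28.085 + 8*15.999 = 269.468 g/mol, of which 26.982 g is Al.
So Al makes up 26.982/269.468 = 0.1001 of the mass, i.e. 10.01%.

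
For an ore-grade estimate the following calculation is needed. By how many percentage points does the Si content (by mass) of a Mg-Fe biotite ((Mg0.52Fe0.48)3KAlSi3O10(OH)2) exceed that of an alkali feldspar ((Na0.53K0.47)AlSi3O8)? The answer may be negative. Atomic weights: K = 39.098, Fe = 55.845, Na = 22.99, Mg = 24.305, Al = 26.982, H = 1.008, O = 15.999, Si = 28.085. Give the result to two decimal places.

-13.02 percentage points

Si in (Mg0.52Fe0.48)3KAlSi3O10(OH)2: molar mass 462.672 g/mol; 3×28.085 = 84.255 g → 18.21 wt%.
Si in (Na0.53K0.47)AlSi3O8: molar mass 269.790 g/mol; 3×28.085 = 84.255 g → 31.23 wt%.
Difference = 18.21 − 31.23 = -13.02 percentage points.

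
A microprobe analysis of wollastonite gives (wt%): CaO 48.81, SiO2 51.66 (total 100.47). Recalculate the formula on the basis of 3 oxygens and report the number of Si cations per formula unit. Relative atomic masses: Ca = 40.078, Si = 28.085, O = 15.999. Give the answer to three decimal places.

0.996 Si apfu

48.81 wt% CaO ÷ 56.077 g/mol = 0.87041 mol, giving 0.87041 Ca and 0.87041 O.
51.66 wt% SiO2 ÷ 60.083 g/mol = 0.85981 mol, giving 0.85981 Si and 1.71962 O.
Oxygen sums to 2.59003; scaling by 3/2.59003 = 1.15829 puts the formula on 3 O.
Si: 0.85981 × 1.15829 = 0.996 atoms per formula unit.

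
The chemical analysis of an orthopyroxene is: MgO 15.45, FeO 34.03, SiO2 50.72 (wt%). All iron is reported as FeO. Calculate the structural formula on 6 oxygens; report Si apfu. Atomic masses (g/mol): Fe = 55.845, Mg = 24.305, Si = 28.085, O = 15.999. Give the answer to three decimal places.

15.45 wt% MgO ÷ 40.304 g/mol = 0.38334 mol, giving 0.38334 Mg and 0.38334 O.
34.03 wt% FeO ÷ 71.844 g/mol = 0.47367 mol, giving 0.47367 Fe and 0.47367 O.
50.72 wt% SiO2 ÷ 60.083 g/mol = 0.84417 mol, giving 0.84417 Si and 1.68834 O.
Oxygen sums to 2.54535; scaling by 6/2.54535 = 2.35724 puts the formula on 6 O.
Si: 0.84417 × 2.35724 = 1.990 atoms per formula unit.

1.990 Si apfu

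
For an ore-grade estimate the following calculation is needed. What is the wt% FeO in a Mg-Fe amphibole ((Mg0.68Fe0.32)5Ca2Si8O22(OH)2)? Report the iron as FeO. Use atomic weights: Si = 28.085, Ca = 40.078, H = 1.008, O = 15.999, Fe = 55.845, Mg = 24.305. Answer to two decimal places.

13.32 wt%

Formula mass = 862.817 g/mol.
1.60 Fe → 1.6000 mol FeO per formula unit; M(FeO) = 71.844, so FeO mass = 114.950 g.
114.950/862.817 × 100 = 13.32 wt%.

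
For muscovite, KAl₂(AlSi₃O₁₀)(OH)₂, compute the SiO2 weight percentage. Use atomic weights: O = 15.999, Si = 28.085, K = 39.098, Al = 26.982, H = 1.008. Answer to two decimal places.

M(KAl₂(AlSi₃O₁₀)(OH)₂) = 398.303 g/mol; M(SiO2) = 60.083 g/mol.
Moles SiO2 per formula unit = 3 Si ÷ 1 = 3.0000.
SiO2 fraction = (3.0000 × 60.083) / 398.303 = 180.249/398.303 = 0.4525.

45.25 wt%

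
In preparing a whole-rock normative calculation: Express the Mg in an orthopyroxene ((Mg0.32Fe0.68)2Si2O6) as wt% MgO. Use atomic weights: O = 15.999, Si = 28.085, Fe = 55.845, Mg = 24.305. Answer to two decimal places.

10.59 wt%

Molar mass of (Mg0.32Fe0.68)2Si2O6 = 0.64×24.305 + 1.36×55.845 + 2×28.085 + 6×15.999 = 243.668 g/mol.
Each formula unit contains 0.64 Mg, equivalent to 0.64/1 = 0.6400 mol MgO.
M(MgO) = 1×24.305 + 1×15.999 = 40.304 g/mol.
Mass of MgO per formula unit = 0.6400 × 40.304 = 25.795 g.
MgO wt% = 25.795 / 243.668 × 100 = 10.59%.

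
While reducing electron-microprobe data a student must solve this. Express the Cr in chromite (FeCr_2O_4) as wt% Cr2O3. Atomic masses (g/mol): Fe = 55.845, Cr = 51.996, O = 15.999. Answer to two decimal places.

Molar mass of FeCr_2O_4 = 1*55.845 + 2*51.996 + 4*15.999 = 223.833 g/mol.
Each formula unit contains 2 Cr, equivalent to 2/2 = 1.0000 mol Cr2O3.
M(Cr2O3) = 2×51.996 + 3×15.999 = 151.989 g/mol.
Mass of Cr2O3 per formula unit = 1.0000 × 151.989 = 151.989 g.
Cr2O3 wt% = 151.989 / 223.833 × 100 = 67.90%.

67.90 wt%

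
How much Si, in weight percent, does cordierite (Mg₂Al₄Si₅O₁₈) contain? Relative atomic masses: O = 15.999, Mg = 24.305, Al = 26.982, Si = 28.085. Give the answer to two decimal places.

24.01 weight percent

Formula mass = 2×24.305 + 4×26.982 + 5×28.085 + 18×15.999 = 584.945 g/mol, of which 140.425 g is Si.
So Si makes up 140.425/584.945 = 0.2401 of the mass, i.e. 24.01%.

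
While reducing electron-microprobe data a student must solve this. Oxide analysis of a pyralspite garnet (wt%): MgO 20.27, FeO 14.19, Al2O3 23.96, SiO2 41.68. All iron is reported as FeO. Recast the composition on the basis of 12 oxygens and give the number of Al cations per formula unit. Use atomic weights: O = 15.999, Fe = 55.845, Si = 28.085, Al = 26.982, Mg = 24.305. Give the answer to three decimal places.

MgO: 20.27/40.304 = 0.50293 mol → 0.50293 mol Mg, 0.50293 mol O.
FeO: 14.19/71.844 = 0.19751 mol → 0.19751 mol Fe, 0.19751 mol O.
Al2O3: 23.96/101.961 = 0.23499 mol → 0.46998 mol Al, 0.70497 mol O.
SiO2: 41.68/60.083 = 0.69371 mol → 0.69371 mol Si, 1.38742 mol O.
Total oxygen = 2.79283 mol. Normalization factor = 12/2.79283 = 4.29672.
Al per 12 O = 0.46998 × 4.29672 = 2.019.

2.019 Al apfu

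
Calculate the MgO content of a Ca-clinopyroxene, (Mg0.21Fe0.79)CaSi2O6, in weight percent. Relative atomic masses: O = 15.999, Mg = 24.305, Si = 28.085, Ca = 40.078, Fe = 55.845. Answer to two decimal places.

3.51 wt%

M((Mg0.21Fe0.79)CaSi2O6) = 241.464 g/mol; M(MgO) = 40.304 g/mol.
Moles MgO per formula unit = 0.21 Mg ÷ 1 = 0.2100.
MgO fraction = (0.2100 × 40.304) / 241.464 = 8.464/241.464 = 0.0351.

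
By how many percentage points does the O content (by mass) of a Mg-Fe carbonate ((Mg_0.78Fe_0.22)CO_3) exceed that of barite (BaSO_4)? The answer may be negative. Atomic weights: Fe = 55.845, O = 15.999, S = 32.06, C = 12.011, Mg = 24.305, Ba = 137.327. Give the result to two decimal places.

O in (Mg_0.78Fe_0.22)CO_3: molar mass 91.252 g/mol; 3×15.999 = 47.997 g → 52.60 wt%.
O in BaSO_4: molar mass 233.383 g/mol; 4×15.999 = 63.996 g → 27.42 wt%.
Difference = 52.60 − 27.42 = 25.18 percentage points.

25.18 percentage points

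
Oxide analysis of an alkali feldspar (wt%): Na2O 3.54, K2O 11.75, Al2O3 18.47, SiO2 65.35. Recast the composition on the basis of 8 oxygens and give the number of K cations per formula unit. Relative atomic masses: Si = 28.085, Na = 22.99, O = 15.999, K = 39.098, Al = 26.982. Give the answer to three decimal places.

0.688 K apfu

Na2O (M=61.979): mol = 0.05712; Na = 0.11424, O = 0.05712.
K2O (M=94.195): mol = 0.12474; K = 0.24948, O = 0.12474.
Al2O3 (M=101.961): mol = 0.18115; Al = 0.36230, O = 0.54345.
SiO2 (M=60.083): mol = 1.08766; Si = 1.08766, O = 2.17532.
ΣO = 2.90063; factor = 8/ΣO = 2.75802.
K apfu = 0.24948 × 2.75802 = 0.688.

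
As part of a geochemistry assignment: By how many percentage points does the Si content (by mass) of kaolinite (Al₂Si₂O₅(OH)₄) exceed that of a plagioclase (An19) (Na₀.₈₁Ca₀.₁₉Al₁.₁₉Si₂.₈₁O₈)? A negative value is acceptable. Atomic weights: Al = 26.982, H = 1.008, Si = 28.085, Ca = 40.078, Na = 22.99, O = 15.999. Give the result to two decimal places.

First mineral: 56.170 g Si in 258.157 g formula = 21.76 wt% Si.
Second mineral: 78.919 g Si in 265.256 g formula = 29.75 wt% Si.
21.76% − 29.75% gives a difference of -7.99 percentage points.

-7.99 percentage points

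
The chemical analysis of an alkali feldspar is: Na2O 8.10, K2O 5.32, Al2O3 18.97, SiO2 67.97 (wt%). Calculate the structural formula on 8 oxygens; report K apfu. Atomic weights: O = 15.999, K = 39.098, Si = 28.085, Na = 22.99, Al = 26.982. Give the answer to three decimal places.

0.300 K apfu

Na2O: 8.10/61.979 = 0.13069 mol → 0.26138 mol Na, 0.13069 mol O.
K2O: 5.32/94.195 = 0.05648 mol → 0.11296 mol K, 0.05648 mol O.
Al2O3: 18.97/101.961 = 0.18605 mol → 0.37210 mol Al, 0.55815 mol O.
SiO2: 67.97/60.083 = 1.13127 mol → 1.13127 mol Si, 2.26254 mol O.
Total oxygen = 3.00786 mol. Normalization factor = 8/3.00786 = 2.65970.
K per 8 O = 0.11296 × 2.65970 = 0.300.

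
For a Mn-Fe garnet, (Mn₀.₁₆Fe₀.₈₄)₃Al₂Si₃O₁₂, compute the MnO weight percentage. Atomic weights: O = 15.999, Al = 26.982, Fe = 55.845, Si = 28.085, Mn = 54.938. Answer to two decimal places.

6.85 wt%

M((Mn₀.₁₆Fe₀.₈₄)₃Al₂Si₃O₁₂) = 497.307 g/mol; M(MnO) = 70.937 g/mol.
Moles MnO per formula unit = 0.48 Mn ÷ 1 = 0.4800.
MnO fraction = (0.4800 × 70.937) / 497.307 = 34.050/497.307 = 0.0685.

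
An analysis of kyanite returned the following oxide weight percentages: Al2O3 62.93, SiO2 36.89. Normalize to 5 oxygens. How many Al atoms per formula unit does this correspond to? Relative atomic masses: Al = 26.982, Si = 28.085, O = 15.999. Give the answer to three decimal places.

Al2O3 (M=101.961): mol = 0.61720; Al = 1.23440, O = 1.85160.
SiO2 (M=60.083): mol = 0.61398; Si = 0.61398, O = 1.22796.
ΣO = 3.07956; factor = 5/ΣO = 1.62361.
Al apfu = 1.23440 × 1.62361 = 2.004.

2.004 Al apfu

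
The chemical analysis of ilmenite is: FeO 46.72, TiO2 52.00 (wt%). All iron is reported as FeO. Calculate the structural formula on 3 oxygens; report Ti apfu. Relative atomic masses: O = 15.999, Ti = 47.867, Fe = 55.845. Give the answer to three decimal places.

46.72 wt% FeO ÷ 71.844 g/mol = 0.65030 mol, giving 0.65030 Fe and 0.65030 O.
52.00 wt% TiO2 ÷ 79.865 g/mol = 0.65110 mol, giving 0.65110 Ti and 1.30220 O.
Oxygen sums to 1.95250; scaling by 3/1.95250 = 1.53649 puts the formula on 3 O.
Ti: 0.65110 × 1.53649 = 1.000 atoms per formula unit.

1.000 Ti apfu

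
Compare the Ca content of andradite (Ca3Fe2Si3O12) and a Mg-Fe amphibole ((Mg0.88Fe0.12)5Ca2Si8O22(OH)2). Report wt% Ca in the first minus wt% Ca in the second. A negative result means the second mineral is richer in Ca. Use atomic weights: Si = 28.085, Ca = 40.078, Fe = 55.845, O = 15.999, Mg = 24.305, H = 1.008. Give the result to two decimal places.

Ca in Ca3Fe2Si3O12: molar mass 508.167 g/mol; 3×40.078 = 120.234 g → 23.66 wt%.
Ca in (Mg0.88Fe0.12)5Ca2Si8O22(OH)2: molar mass 831.277 g/mol; 2×40.078 = 80.156 g → 9.64 wt%.
Difference = 23.66 − 9.64 = 14.02 percentage points.

14.02 percentage points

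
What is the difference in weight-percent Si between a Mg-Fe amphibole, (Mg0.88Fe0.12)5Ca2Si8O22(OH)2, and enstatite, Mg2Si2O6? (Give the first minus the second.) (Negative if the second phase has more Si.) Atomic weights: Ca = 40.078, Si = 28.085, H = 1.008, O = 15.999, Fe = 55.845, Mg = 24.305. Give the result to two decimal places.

-0.95 percentage points

Si in (Mg0.88Fe0.12)5Ca2Si8O22(OH)2: molar mass 831.277 g/mol; 8×28.085 = 224.680 g → 27.03 wt%.
Si in Mg2Si2O6: molar mass 200.774 g/mol; 2×28.085 = 56.170 g → 27.98 wt%.
Difference = 27.03 − 27.98 = -0.95 percentage points.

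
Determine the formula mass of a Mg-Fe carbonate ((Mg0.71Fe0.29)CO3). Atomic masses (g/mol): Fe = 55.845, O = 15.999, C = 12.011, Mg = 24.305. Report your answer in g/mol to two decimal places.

The formula mass is the sum 0.71*24.305 + 0.29*55.845 + 1*12.011 + 3*15.999.

93.46 g/mol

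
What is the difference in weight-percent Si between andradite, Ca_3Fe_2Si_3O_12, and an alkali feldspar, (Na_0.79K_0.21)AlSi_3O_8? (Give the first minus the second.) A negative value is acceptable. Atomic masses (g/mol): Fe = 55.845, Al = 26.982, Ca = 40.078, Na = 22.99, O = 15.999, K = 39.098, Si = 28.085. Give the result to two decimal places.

-15.14 percentage points

Si in Ca_3Fe_2Si_3O_12: molar mass 508.167 g/mol; 3×28.085 = 84.255 g → 16.58 wt%.
Si in (Na_0.79K_0.21)AlSi_3O_8: molar mass 265.602 g/mol; 3×28.085 = 84.255 g → 31.72 wt%.
Difference = 16.58 − 31.72 = -15.14 percentage points.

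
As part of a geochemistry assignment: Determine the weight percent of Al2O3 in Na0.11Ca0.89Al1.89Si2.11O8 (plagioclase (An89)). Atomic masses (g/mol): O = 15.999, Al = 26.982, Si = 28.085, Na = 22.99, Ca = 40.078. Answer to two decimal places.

34.85 wt%

Molar mass of Na0.11Ca0.89Al1.89Si2.11O8 = 0.11*22.99 + 0.89*40.078 + 1.89*26.982 + 2.11*28.085 + 8*15.999 = 276.446 g/mol.
Each formula unit contains 1.89 Al, equivalent to 1.89/2 = 0.9450 mol Al2O3.
M(Al2O3) = 2×26.982 + 3×15.999 = 101.961 g/mol.
Mass of Al2O3 per formula unit = 0.9450 × 101.961 = 96.353 g.
Al2O3 wt% = 96.353 / 276.446 × 100 = 34.85%.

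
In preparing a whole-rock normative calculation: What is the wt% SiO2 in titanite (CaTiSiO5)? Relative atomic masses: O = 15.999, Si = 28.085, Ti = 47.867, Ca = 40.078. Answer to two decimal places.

M(CaTiSiO5) = 196.025 g/mol; M(SiO2) = 60.083 g/mol.
Moles SiO2 per formula unit = 1 Si ÷ 1 = 1.0000.
SiO2 fraction = (1.0000 × 60.083) / 196.025 = 60.083/196.025 = 0.3065.

30.65 wt%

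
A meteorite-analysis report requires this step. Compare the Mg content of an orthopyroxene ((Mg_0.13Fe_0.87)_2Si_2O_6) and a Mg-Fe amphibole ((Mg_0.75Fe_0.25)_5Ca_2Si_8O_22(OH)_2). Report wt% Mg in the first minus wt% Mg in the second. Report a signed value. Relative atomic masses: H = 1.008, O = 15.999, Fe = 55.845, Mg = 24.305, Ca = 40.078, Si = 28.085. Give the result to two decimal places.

-8.23 percentage points

M((Mg_0.13Fe_0.87)_2Si_2O_6) = 255.654 g/mol, so wt% Mg = 6.319/255.654 × 100 = 2.47%.
M((Mg_0.75Fe_0.25)_5Ca_2Si_8O_22(OH)_2) = 851.778 g/mol, so wt% Mg = 91.144/851.778 × 100 = 10.70%.
2.47 − 10.70 = -8.23 pp.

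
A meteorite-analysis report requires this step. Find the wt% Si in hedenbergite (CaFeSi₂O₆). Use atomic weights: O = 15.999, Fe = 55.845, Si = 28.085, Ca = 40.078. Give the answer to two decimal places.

22.64 weight percent

Molar mass of CaFeSi₂O₆: 1*40.078 + 1*55.845 + 2*28.085 + 6*15.999 = 248.087 g/mol.
Mass of Si per formula unit: 2 × 28.085 = 56.170 g.
Weight fraction Si = 56.170 / 248.087 = 0.2264.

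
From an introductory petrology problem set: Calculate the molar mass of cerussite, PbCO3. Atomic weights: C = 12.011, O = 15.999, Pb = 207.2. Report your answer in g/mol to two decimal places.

Pb: 1 × 207.2 = 207.2000
C: 1 × 12.011 = 12.0110
O: 3 × 15.999 = 47.9970
Summing the contributions gives the formula mass.

267.21 g/mol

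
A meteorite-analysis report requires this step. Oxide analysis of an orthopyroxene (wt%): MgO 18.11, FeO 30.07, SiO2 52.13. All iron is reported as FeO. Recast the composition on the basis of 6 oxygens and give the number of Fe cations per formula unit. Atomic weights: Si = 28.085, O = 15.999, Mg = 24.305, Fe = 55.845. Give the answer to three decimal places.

MgO (M=40.304): mol = 0.44934; Mg = 0.44934, O = 0.44934.
FeO (M=71.844): mol = 0.41855; Fe = 0.41855, O = 0.41855.
SiO2 (M=60.083): mol = 0.86763; Si = 0.86763, O = 1.73526.
ΣO = 2.60315; factor = 6/ΣO = 2.30490.
Fe apfu = 0.41855 × 2.30490 = 0.965.

0.965 Fe apfu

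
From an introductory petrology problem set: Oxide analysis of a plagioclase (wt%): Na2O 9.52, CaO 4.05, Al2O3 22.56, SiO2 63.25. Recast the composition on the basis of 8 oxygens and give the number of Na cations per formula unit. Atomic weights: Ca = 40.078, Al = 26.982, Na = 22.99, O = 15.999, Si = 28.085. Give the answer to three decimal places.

9.52 wt% Na2O ÷ 61.979 g/mol = 0.15360 mol, giving 0.30720 Na and 0.15360 O.
4.05 wt% CaO ÷ 56.077 g/mol = 0.07222 mol, giving 0.07222 Ca and 0.07222 O.
22.56 wt% Al2O3 ÷ 101.961 g/mol = 0.22126 mol, giving 0.44252 Al and 0.66378 O.
63.25 wt% SiO2 ÷ 60.083 g/mol = 1.05271 mol, giving 1.05271 Si and 2.10542 O.
Oxygen sums to 2.99502; scaling by 8/2.99502 = 2.67110 puts the formula on 8 O.
Na: 0.30720 × 2.67110 = 0.821 atoms per formula unit.

0.821 Na apfu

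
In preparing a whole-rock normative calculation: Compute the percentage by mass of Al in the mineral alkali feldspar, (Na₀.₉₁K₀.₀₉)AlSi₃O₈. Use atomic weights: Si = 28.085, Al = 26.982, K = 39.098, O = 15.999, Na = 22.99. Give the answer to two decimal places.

10.23 mass %

Formula mass = 0.91*22.99 + 0.09*39.098 + 1*26.982 + 3*28.085 + 8*15.999 = 263.669 g/mol, of which 26.982 g is Al.
So Al makes up 26.982/263.669 = 0.1023 of the mass, i.e. 10.23%.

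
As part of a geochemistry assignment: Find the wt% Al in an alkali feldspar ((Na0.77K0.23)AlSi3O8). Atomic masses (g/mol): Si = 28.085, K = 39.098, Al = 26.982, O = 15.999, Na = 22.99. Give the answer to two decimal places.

M((Na0.77K0.23)AlSi3O8) = 265.924 g/mol.
Al contributes 1 × 26.982 = 26.982 g per mole.
26.982/265.924 = 0.1015 → 10.15%.

10.15 weight percent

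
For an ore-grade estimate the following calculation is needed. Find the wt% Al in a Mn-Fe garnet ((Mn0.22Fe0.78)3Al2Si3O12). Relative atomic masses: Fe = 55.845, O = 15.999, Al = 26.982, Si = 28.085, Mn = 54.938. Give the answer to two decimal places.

Molar mass of (Mn0.22Fe0.78)3Al2Si3O12: 0.66×54.938 + 2.34×55.845 + 2×26.982 + 3×28.085 + 12×15.999 = 497.143 g/mol.
Mass of Al per formula unit: 2 × 26.982 = 53.964 g.
Weight fraction Al = 53.964 / 497.143 = 0.1085.

10.85 mass %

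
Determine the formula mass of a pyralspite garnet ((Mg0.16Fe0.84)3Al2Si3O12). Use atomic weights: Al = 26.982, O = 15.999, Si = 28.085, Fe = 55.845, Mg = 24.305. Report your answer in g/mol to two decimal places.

482.60 g/mol

The formula mass is the sum 0.48*24.305 + 2.52*55.845 + 2*26.982 + 3*28.085 + 12*15.999.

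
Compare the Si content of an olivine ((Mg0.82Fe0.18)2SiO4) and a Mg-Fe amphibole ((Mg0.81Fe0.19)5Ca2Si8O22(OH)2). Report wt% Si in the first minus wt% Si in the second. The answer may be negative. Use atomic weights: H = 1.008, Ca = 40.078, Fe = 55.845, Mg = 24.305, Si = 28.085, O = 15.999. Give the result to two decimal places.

First mineral: 28.085 g Si in 152.045 g formula = 18.47 wt% Si.
Second mineral: 224.680 g Si in 842.316 g formula = 26.67 wt% Si.
18.47% − 26.67% gives a difference of -8.20 percentage points.

-8.20 percentage points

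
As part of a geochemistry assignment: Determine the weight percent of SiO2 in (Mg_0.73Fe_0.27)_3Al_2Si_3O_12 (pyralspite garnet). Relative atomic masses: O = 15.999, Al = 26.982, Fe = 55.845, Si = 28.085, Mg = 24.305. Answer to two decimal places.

M((Mg_0.73Fe_0.27)_3Al_2Si_3O_12) = 428.669 g/mol; M(SiO2) = 60.083 g/mol.
Moles SiO2 per formula unit = 3 Si ÷ 1 = 3.0000.
SiO2 fraction = (3.0000 × 60.083) / 428.669 = 180.249/428.669 = 0.4205.

42.05 wt%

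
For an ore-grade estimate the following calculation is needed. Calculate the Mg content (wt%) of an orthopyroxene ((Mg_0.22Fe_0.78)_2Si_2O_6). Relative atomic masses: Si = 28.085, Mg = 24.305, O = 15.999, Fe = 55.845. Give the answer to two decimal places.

Formula mass = 0.44·24.305 + 1.56·55.845 + 2·28.085 + 6·15.999 = 249.976 g/mol, of which 10.694 g is Mg.
So Mg makes up 10.694/249.976 = 0.0428 of the mass, i.e. 4.28%.

4.28 wt%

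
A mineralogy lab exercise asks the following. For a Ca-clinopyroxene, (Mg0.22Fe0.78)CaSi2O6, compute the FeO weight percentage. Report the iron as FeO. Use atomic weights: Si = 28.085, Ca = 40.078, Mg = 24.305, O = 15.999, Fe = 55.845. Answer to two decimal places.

23.24 wt%

Formula mass = 241.148 g/mol.
0.78 Fe → 0.7800 mol FeO per formula unit; M(FeO) = 71.844, so FeO mass = 56.038 g.
56.038/241.148 × 100 = 23.24 wt%.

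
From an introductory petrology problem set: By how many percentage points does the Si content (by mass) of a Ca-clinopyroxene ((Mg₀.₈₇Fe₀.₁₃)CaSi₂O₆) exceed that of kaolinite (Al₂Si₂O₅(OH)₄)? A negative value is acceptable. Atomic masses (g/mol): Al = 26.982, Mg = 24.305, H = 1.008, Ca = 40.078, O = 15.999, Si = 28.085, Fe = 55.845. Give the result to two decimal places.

M((Mg₀.₈₇Fe₀.₁₃)CaSi₂O₆) = 220.647 g/mol, so wt% Si = 56.170/220.647 × 100 = 25.46%.
M(Al₂Si₂O₅(OH)₄) = 258.157 g/mol, so wt% Si = 56.170/258.157 × 100 = 21.76%.
25.46 − 21.76 = 3.70 pp.

3.70 percentage points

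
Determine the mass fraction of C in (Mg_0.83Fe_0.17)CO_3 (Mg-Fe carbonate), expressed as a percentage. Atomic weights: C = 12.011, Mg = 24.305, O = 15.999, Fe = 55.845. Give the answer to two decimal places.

13.39 mass %

M((Mg_0.83Fe_0.17)CO_3) = 89.675 g/mol.
C contributes 1 × 12.011 = 12.011 g per mole.
12.011/89.675 = 0.1339 → 13.39%.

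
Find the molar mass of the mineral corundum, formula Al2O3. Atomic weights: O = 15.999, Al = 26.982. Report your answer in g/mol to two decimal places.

101.96 g/mol

Al: 2 × 26.982 = 53.9640
O: 3 × 15.999 = 47.9970
Summing the contributions gives the formula mass.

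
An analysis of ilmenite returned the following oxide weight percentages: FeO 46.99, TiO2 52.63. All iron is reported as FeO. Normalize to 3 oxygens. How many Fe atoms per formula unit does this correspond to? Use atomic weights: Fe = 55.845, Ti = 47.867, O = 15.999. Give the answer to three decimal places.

0.995 Fe apfu

46.99 wt% FeO ÷ 71.844 g/mol = 0.65406 mol, giving 0.65406 Fe and 0.65406 O.
52.63 wt% TiO2 ÷ 79.865 g/mol = 0.65899 mol, giving 0.65899 Ti and 1.31798 O.
Oxygen sums to 1.97204; scaling by 3/1.97204 = 1.52127 puts the formula on 3 O.
Fe: 0.65406 × 1.52127 = 0.995 atoms per formula unit.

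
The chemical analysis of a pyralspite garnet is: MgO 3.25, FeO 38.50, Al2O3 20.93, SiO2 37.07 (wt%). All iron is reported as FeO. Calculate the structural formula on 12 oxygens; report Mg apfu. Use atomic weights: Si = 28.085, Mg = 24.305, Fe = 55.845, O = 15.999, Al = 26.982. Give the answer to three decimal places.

0.392 Mg apfu

MgO: 3.25/40.304 = 0.08064 mol → 0.08064 mol Mg, 0.08064 mol O.
FeO: 38.50/71.844 = 0.53588 mol → 0.53588 mol Fe, 0.53588 mol O.
Al2O3: 20.93/101.961 = 0.20527 mol → 0.41054 mol Al, 0.61581 mol O.
SiO2: 37.07/60.083 = 0.61698 mol → 0.61698 mol Si, 1.23396 mol O.
Total oxygen = 2.46629 mol. Normalization factor = 12/2.46629 = 4.86561.
Mg per 12 O = 0.08064 × 4.86561 = 0.392.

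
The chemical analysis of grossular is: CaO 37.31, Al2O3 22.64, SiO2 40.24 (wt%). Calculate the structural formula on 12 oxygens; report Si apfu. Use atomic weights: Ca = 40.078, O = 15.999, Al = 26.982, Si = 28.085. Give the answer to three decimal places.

3.009 Si apfu

CaO: 37.31/56.077 = 0.66534 mol → 0.66534 mol Ca, 0.66534 mol O.
Al2O3: 22.64/101.961 = 0.22205 mol → 0.44410 mol Al, 0.66615 mol O.
SiO2: 40.24/60.083 = 0.66974 mol → 0.66974 mol Si, 1.33948 mol O.
Total oxygen = 2.67097 mol. Normalization factor = 12/2.67097 = 4.49275.
Si per 12 O = 0.66974 × 4.49275 = 3.009.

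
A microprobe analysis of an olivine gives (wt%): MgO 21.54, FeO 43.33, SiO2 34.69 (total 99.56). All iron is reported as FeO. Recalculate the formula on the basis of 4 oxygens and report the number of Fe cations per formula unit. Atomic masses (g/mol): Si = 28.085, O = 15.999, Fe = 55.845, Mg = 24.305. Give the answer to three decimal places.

1.052 Fe apfu

MgO (M=40.304): mol = 0.53444; Mg = 0.53444, O = 0.53444.
FeO (M=71.844): mol = 0.60311; Fe = 0.60311, O = 0.60311.
SiO2 (M=60.083): mol = 0.57737; Si = 0.57737, O = 1.15474.
ΣO = 2.29229; factor = 4/ΣO = 1.74498.
Fe apfu = 0.60311 × 1.74498 = 1.052.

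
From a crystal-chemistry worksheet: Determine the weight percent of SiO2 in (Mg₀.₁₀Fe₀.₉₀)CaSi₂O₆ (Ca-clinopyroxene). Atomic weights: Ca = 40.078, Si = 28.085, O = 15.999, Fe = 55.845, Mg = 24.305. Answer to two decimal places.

49.06 wt%

M((Mg₀.₁₀Fe₀.₉₀)CaSi₂O₆) = 244.933 g/mol; M(SiO2) = 60.083 g/mol.
Moles SiO2 per formula unit = 2 Si ÷ 1 = 2.0000.
SiO2 fraction = (2.0000 × 60.083) / 244.933 = 120.166/244.933 = 0.4906.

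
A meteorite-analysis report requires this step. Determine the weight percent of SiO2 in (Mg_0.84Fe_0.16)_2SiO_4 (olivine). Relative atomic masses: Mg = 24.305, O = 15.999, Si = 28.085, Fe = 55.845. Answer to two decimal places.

39.85 wt%

M((Mg_0.84Fe_0.16)_2SiO_4) = 150.784 g/mol; M(SiO2) = 60.083 g/mol.
Moles SiO2 per formula unit = 1 Si ÷ 1 = 1.0000.
SiO2 fraction = (1.0000 × 60.083) / 150.784 = 60.083/150.784 = 0.3985.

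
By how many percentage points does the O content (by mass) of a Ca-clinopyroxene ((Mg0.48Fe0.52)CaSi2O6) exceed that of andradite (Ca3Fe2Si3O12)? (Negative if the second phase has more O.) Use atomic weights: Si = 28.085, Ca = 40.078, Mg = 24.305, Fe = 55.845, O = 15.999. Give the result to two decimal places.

First mineral: 95.994 g O in 232.948 g formula = 41.21 wt% O.
Second mineral: 191.988 g O in 508.167 g formula = 37.78 wt% O.
41.21% − 37.78% gives a difference of 3.43 percentage points.

3.43 percentage points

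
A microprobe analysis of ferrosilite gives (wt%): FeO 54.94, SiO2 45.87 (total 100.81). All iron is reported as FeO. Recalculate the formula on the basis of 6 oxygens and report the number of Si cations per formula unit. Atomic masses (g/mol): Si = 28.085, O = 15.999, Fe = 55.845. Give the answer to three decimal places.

1.999 Si apfu

FeO (M=71.844): mol = 0.76471; Fe = 0.76471, O = 0.76471.
SiO2 (M=60.083): mol = 0.76344; Si = 0.76344, O = 1.52688.
ΣO = 2.29159; factor = 6/ΣO = 2.61827.
Si apfu = 0.76344 × 2.61827 = 1.999.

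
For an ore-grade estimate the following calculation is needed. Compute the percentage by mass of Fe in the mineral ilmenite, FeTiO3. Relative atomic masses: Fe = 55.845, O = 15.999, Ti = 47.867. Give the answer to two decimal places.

36.81 mass %

M(FeTiO3) = 151.709 g/mol.
Fe contributes 1 × 55.845 = 55.845 g per mole.
55.845/151.709 = 0.3681 → 36.81%.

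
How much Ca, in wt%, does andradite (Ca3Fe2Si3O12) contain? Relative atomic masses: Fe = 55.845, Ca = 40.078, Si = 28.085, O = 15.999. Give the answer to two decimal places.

23.66 wt%

M(Ca3Fe2Si3O12) = 508.167 g/mol.
Ca contributes 3 × 40.078 = 120.234 g per mole.
120.234/508.167 = 0.2366 → 23.66%.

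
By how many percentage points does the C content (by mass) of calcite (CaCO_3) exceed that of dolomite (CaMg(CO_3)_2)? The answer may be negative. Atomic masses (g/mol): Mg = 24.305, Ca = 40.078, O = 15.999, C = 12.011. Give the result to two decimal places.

First mineral: 12.011 g C in 100.086 g formula = 12.00 wt% C.
Second mineral: 24.022 g C in 184.399 g formula = 13.03 wt% C.
12.00% − 13.03% gives a difference of -1.03 percentage points.

-1.03 percentage points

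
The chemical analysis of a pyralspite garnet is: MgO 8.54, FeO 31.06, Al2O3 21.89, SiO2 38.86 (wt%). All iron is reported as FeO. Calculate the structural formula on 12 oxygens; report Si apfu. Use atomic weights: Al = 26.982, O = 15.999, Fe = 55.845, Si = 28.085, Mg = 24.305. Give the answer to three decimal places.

MgO: 8.54/40.304 = 0.21189 mol → 0.21189 mol Mg, 0.21189 mol O.
FeO: 31.06/71.844 = 0.43233 mol → 0.43233 mol Fe, 0.43233 mol O.
Al2O3: 21.89/101.961 = 0.21469 mol → 0.42938 mol Al, 0.64407 mol O.
SiO2: 38.86/60.083 = 0.64677 mol → 0.64677 mol Si, 1.29354 mol O.
Total oxygen = 2.58183 mol. Normalization factor = 12/2.58183 = 4.64787.
Si per 12 O = 0.64677 × 4.64787 = 3.006.

3.006 Si apfu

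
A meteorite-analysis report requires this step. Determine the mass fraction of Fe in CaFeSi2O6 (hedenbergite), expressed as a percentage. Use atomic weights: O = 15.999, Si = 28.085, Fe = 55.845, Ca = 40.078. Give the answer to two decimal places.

22.51 mass %

Molar mass of CaFeSi2O6: 1×40.078 + 1×55.845 + 2×28.085 + 6×15.999 = 248.087 g/mol.
Mass of Fe per formula unit: 1 × 55.845 = 55.845 g.
Weight fraction Fe = 55.845 / 248.087 = 0.2251.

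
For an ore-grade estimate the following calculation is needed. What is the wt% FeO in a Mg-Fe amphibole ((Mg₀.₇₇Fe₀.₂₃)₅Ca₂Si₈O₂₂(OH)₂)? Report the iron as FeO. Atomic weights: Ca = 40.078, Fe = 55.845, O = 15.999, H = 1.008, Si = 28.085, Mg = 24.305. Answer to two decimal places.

9.74 wt%

M((Mg₀.₇₇Fe₀.₂₃)₅Ca₂Si₈O₂₂(OH)₂) = 848.624 g/mol; M(FeO) = 71.844 g/mol.
Moles FeO per formula unit = 1.15 Fe ÷ 1 = 1.1500.
FeO fraction = (1.1500 × 71.844) / 848.624 = 82.621/848.624 = 0.0974.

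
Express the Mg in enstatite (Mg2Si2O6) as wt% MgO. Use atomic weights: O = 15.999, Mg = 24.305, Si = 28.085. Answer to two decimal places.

Formula mass = 200.774 g/mol.
2 Mg → 2.0000 mol MgO per formula unit; M(MgO) = 40.304, so MgO mass = 80.608 g.
80.608/200.774 × 100 = 40.15 wt%.

40.15 wt%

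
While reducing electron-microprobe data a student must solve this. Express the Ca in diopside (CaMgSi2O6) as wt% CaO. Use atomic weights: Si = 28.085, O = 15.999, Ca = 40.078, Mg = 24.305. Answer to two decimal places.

Molar mass of CaMgSi2O6 = 1·40.078 + 1·24.305 + 2·28.085 + 6·15.999 = 216.547 g/mol.
Each formula unit contains 1 Ca, equivalent to 1/1 = 1.0000 mol CaO.
M(CaO) = 1×40.078 + 1×15.999 = 56.077 g/mol.
Mass of CaO per formula unit = 1.0000 × 56.077 = 56.077 g.
CaO wt% = 56.077 / 216.547 × 100 = 25.90%.

25.90 wt%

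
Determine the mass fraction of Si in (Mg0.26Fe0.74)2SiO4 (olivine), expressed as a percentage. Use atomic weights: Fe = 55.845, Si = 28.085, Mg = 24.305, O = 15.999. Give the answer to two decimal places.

14.99 mass %

M((Mg0.26Fe0.74)2SiO4) = 187.370 g/mol.
Si contributes 1 × 28.085 = 28.085 g per mole.
28.085/187.370 = 0.1499 → 14.99%.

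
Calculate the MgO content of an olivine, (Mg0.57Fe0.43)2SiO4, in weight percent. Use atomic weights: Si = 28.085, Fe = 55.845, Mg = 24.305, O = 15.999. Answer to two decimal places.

27.38 wt%

Molar mass of (Mg0.57Fe0.43)2SiO4 = 1.14·24.305 + 0.86·55.845 + 1·28.085 + 4·15.999 = 167.815 g/mol.
Each formula unit contains 1.14 Mg, equivalent to 1.14/1 = 1.1400 mol MgO.
M(MgO) = 1×24.305 + 1×15.999 = 40.304 g/mol.
Mass of MgO per formula unit = 1.1400 × 40.304 = 45.947 g.
MgO wt% = 45.947 / 167.815 × 100 = 27.38%.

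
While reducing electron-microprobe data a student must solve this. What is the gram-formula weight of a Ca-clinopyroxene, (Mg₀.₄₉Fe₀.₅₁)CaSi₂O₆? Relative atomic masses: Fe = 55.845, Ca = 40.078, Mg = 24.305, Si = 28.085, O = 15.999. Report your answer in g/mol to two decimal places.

232.63 g/mol

M = 0.49×24.305 + 0.51×55.845 + 1×40.078 + 2×28.085 + 6×15.999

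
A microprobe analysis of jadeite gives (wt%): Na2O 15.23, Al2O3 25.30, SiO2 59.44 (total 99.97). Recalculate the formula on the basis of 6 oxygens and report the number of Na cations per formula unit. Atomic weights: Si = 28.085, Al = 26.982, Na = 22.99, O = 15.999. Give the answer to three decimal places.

0.993 Na apfu

Na2O (M=61.979): mol = 0.24573; Na = 0.49146, O = 0.24573.
Al2O3 (M=101.961): mol = 0.24813; Al = 0.49626, O = 0.74439.
SiO2 (M=60.083): mol = 0.98930; Si = 0.98930, O = 1.97860.
ΣO = 2.96872; factor = 6/ΣO = 2.02107.
Na apfu = 0.49146 × 2.02107 = 0.993.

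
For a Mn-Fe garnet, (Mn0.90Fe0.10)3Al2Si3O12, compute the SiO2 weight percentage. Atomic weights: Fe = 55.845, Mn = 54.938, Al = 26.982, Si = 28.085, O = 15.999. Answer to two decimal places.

36.39 wt%

Molar mass of (Mn0.90Fe0.10)3Al2Si3O12 = 2.70×54.938 + 0.30×55.845 + 2×26.982 + 3×28.085 + 12×15.999 = 495.293 g/mol.
Each formula unit contains 3 Si, equivalent to 3/1 = 3.0000 mol SiO2.
M(SiO2) = 1×28.085 + 2×15.999 = 60.083 g/mol.
Mass of SiO2 per formula unit = 3.0000 × 60.083 = 180.249 g.
SiO2 wt% = 180.249 / 495.293 × 100 = 36.39%.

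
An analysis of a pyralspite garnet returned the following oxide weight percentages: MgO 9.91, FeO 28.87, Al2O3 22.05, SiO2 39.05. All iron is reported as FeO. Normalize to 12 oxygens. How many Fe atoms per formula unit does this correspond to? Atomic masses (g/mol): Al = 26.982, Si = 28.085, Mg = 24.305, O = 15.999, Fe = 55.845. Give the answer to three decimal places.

1.857 Fe apfu

MgO (M=40.304): mol = 0.24588; Mg = 0.24588, O = 0.24588.
FeO (M=71.844): mol = 0.40184; Fe = 0.40184, O = 0.40184.
Al2O3 (M=101.961): mol = 0.21626; Al = 0.43252, O = 0.64878.
SiO2 (M=60.083): mol = 0.64993; Si = 0.64993, O = 1.29986.
ΣO = 2.59636; factor = 12/ΣO = 4.62186.
Fe apfu = 0.40184 × 4.62186 = 1.857.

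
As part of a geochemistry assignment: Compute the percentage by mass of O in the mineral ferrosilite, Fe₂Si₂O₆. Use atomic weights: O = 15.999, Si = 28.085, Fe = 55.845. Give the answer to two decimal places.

36.38 mass %

Formula mass = 2·55.845 + 2·28.085 + 6·15.999 = 263.854 g/mol, of which 95.994 g is O.
So O makes up 95.994/263.854 = 0.3638 of the mass, i.e. 36.38%.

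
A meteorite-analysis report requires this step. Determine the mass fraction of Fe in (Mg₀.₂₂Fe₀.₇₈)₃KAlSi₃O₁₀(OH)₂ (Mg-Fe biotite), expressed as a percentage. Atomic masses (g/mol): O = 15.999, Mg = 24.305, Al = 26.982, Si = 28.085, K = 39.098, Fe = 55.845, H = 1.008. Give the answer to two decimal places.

Molar mass of (Mg₀.₂₂Fe₀.₇₈)₃KAlSi₃O₁₀(OH)₂: 0.66·24.305 + 2.34·55.845 + 1·39.098 + 1·26.982 + 3·28.085 + 12·15.999 + 2·1.008 = 491.058 g/mol.
Mass of Fe per formula unit: 2.34 × 55.845 = 130.677 g.
Weight fraction Fe = 130.677 / 491.058 = 0.2661.

26.61 mass %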